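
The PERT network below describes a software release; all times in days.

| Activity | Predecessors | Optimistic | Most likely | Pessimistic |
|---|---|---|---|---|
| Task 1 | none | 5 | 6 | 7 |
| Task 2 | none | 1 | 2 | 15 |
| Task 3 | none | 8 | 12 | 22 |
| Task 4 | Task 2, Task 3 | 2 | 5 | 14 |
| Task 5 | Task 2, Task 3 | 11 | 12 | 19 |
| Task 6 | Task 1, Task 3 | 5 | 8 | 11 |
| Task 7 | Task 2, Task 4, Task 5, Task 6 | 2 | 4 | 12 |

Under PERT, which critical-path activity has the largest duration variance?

Task 3

te_Task 1 = (5 + 4·6 + 7)/6 = 36/6 = 6; σ²_Task 1 = ((7−5)/6)² = 0.111
te_Task 2 = (1 + 4·2 + 15)/6 = 24/6 = 4; σ²_Task 2 = ((15−1)/6)² = 5.444
te_Task 3 = (8 + 4·12 + 22)/6 = 78/6 = 13; σ²_Task 3 = ((22−8)/6)² = 5.444
te_Task 4 = (2 + 4·5 + 14)/6 = 36/6 = 6; σ²_Task 4 = ((14−2)/6)² = 4.000
te_Task 5 = (11 + 4·12 + 19)/6 = 78/6 = 13; σ²_Task 5 = ((19−11)/6)² = 1.778
te_Task 6 = (5 + 4·8 + 11)/6 = 48/6 = 8; σ²_Task 6 = ((11−5)/6)² = 1.000
te_Task 7 = (2 + 4·4 + 12)/6 = 30/6 = 5; σ²_Task 7 = ((12−2)/6)² = 2.778

Forward pass:
ES_Task 1 = 0; EF_Task 1 = 6
ES_Task 2 = 0; EF_Task 2 = 4
ES_Task 3 = 0; EF_Task 3 = 13
ES_Task 4 = max(EF_Task 2=4, EF_Task 3=13) = 13; EF_Task 4 = 13+6 = 19
ES_Task 5 = max(EF_Task 2=4, EF_Task 3=13) = 13; EF_Task 5 = 13+13 = 26
ES_Task 6 = max(EF_Task 1=6, EF_Task 3=13) = 13; EF_Task 6 = 13+8 = 21
ES_Task 7 = max(EF_Task 2=4, EF_Task 4=19, EF_Task 5=26, EF_Task 6=21) = 26; EF_Task 7 = 26+5 = 31
Expected project duration μ = 31 days. Critical path: Task 3 → Task 5 → Task 7.

Variances on critical path: σ²_Task 3=5.444, σ²_Task 5=1.778, σ²_Task 7=2.778.
Largest is σ²_Task 3 = 5.444.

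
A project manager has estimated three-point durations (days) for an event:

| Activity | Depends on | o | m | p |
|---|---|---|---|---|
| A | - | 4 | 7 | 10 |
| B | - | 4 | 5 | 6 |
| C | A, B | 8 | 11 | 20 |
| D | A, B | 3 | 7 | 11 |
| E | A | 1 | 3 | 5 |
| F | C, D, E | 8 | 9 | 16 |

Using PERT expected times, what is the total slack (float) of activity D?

5 days

te_A = (4 + 4·7 + 10)/6 = 42/6 = 7
te_B = (4 + 4·5 + 6)/6 = 30/6 = 5
te_C = (8 + 4·11 + 20)/6 = 72/6 = 12
te_D = (3 + 4·7 + 11)/6 = 42/6 = 7
te_E = (1 + 4·3 + 5)/6 = 18/6 = 3
te_F = (8 + 4·9 + 16)/6 = 60/6 = 10

Forward pass:
ES_A = 0; EF_A = 7
ES_B = 0; EF_B = 5
ES_C = max(EF_A=7, EF_B=5) = 7; EF_C = 7+12 = 19
ES_D = max(EF_A=7, EF_B=5) = 7; EF_D = 7+7 = 14
ES_E = 7; EF_E = 7+3 = 10
ES_F = max(EF_C=19, EF_D=14, EF_E=10) = 19; EF_F = 19+10 = 29
Expected project duration μ = 29 days. Critical path: A → C → F.

Backward pass:
LF_F = 29; LS_F = 29−10 = 19
LF_E = LS_F = 19; LS_E = 19−3 = 16
LF_D = LS_F = 19; LS_D = 19−7 = 12
LF_C = LS_F = 19; LS_C = 19−12 = 7
LF_B = min(LS_C=7, LS_D=12) = 7; LS_B = 7−5 = 2
LF_A = min(LS_C=7, LS_D=12, LS_E=16) = 7; LS_A = 7−7 = 0
Slack_D = LS_D − ES_D = 12 − 7 = 5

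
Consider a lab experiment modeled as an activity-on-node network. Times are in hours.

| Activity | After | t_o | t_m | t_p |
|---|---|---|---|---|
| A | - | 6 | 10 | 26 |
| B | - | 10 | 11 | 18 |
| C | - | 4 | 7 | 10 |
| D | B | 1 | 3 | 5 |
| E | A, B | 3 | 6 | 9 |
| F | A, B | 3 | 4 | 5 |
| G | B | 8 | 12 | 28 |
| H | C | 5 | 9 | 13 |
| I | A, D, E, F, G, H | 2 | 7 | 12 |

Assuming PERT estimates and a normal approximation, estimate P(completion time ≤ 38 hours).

0.897

te_A = (6 + 4·10 + 26)/6 = 72/6 = 12; σ²_A = ((26−6)/6)² = 11.111
te_B = (10 + 4·11 + 18)/6 = 72/6 = 12; σ²_B = ((18−10)/6)² = 1.778
te_C = (4 + 4·7 + 10)/6 = 42/6 = 7; σ²_C = ((10−4)/6)² = 1.000
te_D = (1 + 4·3 + 5)/6 = 18/6 = 3; σ²_D = ((5−1)/6)² = 0.444
te_E = (3 + 4·6 + 9)/6 = 36/6 = 6; σ²_E = ((9−3)/6)² = 1.000
te_F = (3 + 4·4 + 5)/6 = 24/6 = 4; σ²_F = ((5−3)/6)² = 0.111
te_G = (8 + 4·12 + 28)/6 = 84/6 = 14; σ²_G = ((28−8)/6)² = 11.111
te_H = (5 + 4·9 + 13)/6 = 54/6 = 9; σ²_H = ((13−5)/6)² = 1.778
te_I = (2 + 4·7 + 12)/6 = 42/6 = 7; σ²_I = ((12−2)/6)² = 2.778

Forward pass:
ES_A = 0; EF_A = 12
ES_B = 0; EF_B = 12
ES_C = 0; EF_C = 7
ES_D = 12; EF_D = 12+3 = 15
ES_E = max(EF_A=12, EF_B=12) = 12; EF_E = 12+6 = 18
ES_F = max(EF_A=12, EF_B=12) = 12; EF_F = 12+4 = 16
ES_G = 12; EF_G = 12+14 = 26
ES_H = 7; EF_H = 7+9 = 16
ES_I = max(EF_A=12, EF_D=15, EF_E=18, EF_F=16, EF_G=26, EF_H=16) = 26; EF_I = 26+7 = 33
Expected project duration μ = 33 hours. Critical path: B → G → I.

Variance along critical path = 1.778 + 11.111 + 2.778 = 15.667; σ = √15.667 = 3.958 hours.
Z = (38 − 33) / 3.958 = 1.263
P(T ≤ 38) = Φ(1.263) ≈ 0.897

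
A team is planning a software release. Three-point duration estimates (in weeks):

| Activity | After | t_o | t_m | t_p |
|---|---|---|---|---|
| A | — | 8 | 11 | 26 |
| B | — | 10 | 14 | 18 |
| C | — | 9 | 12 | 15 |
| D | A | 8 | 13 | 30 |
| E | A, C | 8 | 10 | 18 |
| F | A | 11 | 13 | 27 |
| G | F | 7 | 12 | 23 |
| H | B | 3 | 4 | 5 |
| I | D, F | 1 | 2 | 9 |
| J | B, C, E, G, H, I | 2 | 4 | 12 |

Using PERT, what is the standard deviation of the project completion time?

te_A = (8 + 4·11 + 26)/6 = 78/6 = 13; σ²_A = ((26−8)/6)² = 9.000
te_B = (10 + 4·14 + 18)/6 = 84/6 = 14; σ²_B = ((18−10)/6)² = 1.778
te_C = (9 + 4·12 + 15)/6 = 72/6 = 12; σ²_C = ((15−9)/6)² = 1.000
te_D = (8 + 4·13 + 30)/6 = 90/6 = 15; σ²_D = ((30−8)/6)² = 13.444
te_E = (8 + 4·10 + 18)/6 = 66/6 = 11; σ²_E = ((18−8)/6)² = 2.778
te_F = (11 + 4·13 + 27)/6 = 90/6 = 15; σ²_F = ((27−11)/6)² = 7.111
te_G = (7 + 4·12 + 23)/6 = 78/6 = 13; σ²_G = ((23−7)/6)² = 7.111
te_H = (3 + 4·4 + 5)/6 = 24/6 = 4; σ²_H = ((5−3)/6)² = 0.111
te_I = (1 + 4·2 + 9)/6 = 18/6 = 3; σ²_I = ((9−1)/6)² = 1.778
te_J = (2 + 4·4 + 12)/6 = 30/6 = 5; σ²_J = ((12−2)/6)² = 2.778

Forward pass:
ES_A = 0; EF_A = 13
ES_B = 0; EF_B = 14
ES_C = 0; EF_C = 12
ES_D = 13; EF_D = 13+15 = 28
ES_E = max(EF_A=13, EF_C=12) = 13; EF_E = 13+11 = 24
ES_F = 13; EF_F = 13+15 = 28
ES_G = 28; EF_G = 28+13 = 41
ES_H = 14; EF_H = 14+4 = 18
ES_I = max(EF_D=28, EF_F=28) = 28; EF_I = 28+3 = 31
ES_J = max(EF_B=14, EF_C=12, EF_E=24, EF_G=41, EF_H=18, EF_I=31) = 41; EF_J = 41+5 = 46
Expected project duration μ = 46 weeks. Critical path: A → F → G → J.

Variance along critical path = 9.000 + 7.111 + 7.111 + 2.778 = 26.000
σ = √26.000 = 5.099 weeks

5.10 weeks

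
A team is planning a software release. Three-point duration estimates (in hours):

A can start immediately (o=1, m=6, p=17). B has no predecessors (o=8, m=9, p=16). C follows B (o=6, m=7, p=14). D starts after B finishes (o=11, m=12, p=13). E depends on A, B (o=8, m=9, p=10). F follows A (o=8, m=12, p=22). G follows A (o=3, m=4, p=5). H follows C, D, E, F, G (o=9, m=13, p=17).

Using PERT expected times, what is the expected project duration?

te_A = (1 + 4·6 + 17)/6 = 42/6 = 7
te_B = (8 + 4·9 + 16)/6 = 60/6 = 10
te_C = (6 + 4·7 + 14)/6 = 48/6 = 8
te_D = (11 + 4·12 + 13)/6 = 72/6 = 12
te_E = (8 + 4·9 + 10)/6 = 54/6 = 9
te_F = (8 + 4·12 + 22)/6 = 78/6 = 13
te_G = (3 + 4·4 + 5)/6 = 24/6 = 4
te_H = (9 + 4·13 + 17)/6 = 78/6 = 13

Forward pass:
ES_A = 0; EF_A = 7
ES_B = 0; EF_B = 10
ES_C = 10; EF_C = 10+8 = 18
ES_D = 10; EF_D = 10+12 = 22
ES_E = max(EF_A=7, EF_B=10) = 10; EF_E = 10+9 = 19
ES_F = 7; EF_F = 7+13 = 20
ES_G = 7; EF_G = 7+4 = 11
ES_H = max(EF_C=18, EF_D=22, EF_E=19, EF_F=20, EF_G=11) = 22; EF_H = 22+13 = 35
Expected project duration μ = 35 hours. Critical path: B → D → H.

35 hours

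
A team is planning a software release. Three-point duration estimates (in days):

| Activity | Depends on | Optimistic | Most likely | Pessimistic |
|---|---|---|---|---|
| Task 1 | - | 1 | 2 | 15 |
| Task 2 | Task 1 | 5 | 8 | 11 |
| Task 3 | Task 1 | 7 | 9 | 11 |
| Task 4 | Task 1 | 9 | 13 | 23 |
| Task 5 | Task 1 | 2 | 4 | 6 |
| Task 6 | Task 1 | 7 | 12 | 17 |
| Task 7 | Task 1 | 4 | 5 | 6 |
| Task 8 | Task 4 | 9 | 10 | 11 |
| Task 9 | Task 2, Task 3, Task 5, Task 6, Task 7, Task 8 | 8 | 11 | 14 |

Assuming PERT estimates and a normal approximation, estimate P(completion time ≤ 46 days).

0.978

te_Task 1 = (1 + 4·2 + 15)/6 = 24/6 = 4; σ²_Task 1 = ((15−1)/6)² = 5.444
te_Task 2 = (5 + 4·8 + 11)/6 = 48/6 = 8; σ²_Task 2 = ((11−5)/6)² = 1.000
te_Task 3 = (7 + 4·9 + 11)/6 = 54/6 = 9; σ²_Task 3 = ((11−7)/6)² = 0.444
te_Task 4 = (9 + 4·13 + 23)/6 = 84/6 = 14; σ²_Task 4 = ((23−9)/6)² = 5.444
te_Task 5 = (2 + 4·4 + 6)/6 = 24/6 = 4; σ²_Task 5 = ((6−2)/6)² = 0.444
te_Task 6 = (7 + 4·12 + 17)/6 = 72/6 = 12; σ²_Task 6 = ((17−7)/6)² = 2.778
te_Task 7 = (4 + 4·5 + 6)/6 = 30/6 = 5; σ²_Task 7 = ((6−4)/6)² = 0.111
te_Task 8 = (9 + 4·10 + 11)/6 = 60/6 = 10; σ²_Task 8 = ((11−9)/6)² = 0.111
te_Task 9 = (8 + 4·11 + 14)/6 = 66/6 = 11; σ²_Task 9 = ((14−8)/6)² = 1.000

Forward pass:
ES_Task 1 = 0; EF_Task 1 = 4
ES_Task 2 = 4; EF_Task 2 = 4+8 = 12
ES_Task 3 = 4; EF_Task 3 = 4+9 = 13
ES_Task 4 = 4; EF_Task 4 = 4+14 = 18
ES_Task 5 = 4; EF_Task 5 = 4+4 = 8
ES_Task 6 = 4; EF_Task 6 = 4+12 = 16
ES_Task 7 = 4; EF_Task 7 = 4+5 = 9
ES_Task 8 = 18; EF_Task 8 = 18+10 = 28
ES_Task 9 = max(EF_Task 2=12, EF_Task 3=13, EF_Task 5=8, EF_Task 6=16, EF_Task 7=9, EF_Task 8=28) = 28; EF_Task 9 = 28+11 = 39
Expected project duration μ = 39 days. Critical path: Task 1 → Task 4 → Task 8 → Task 9.

Variance along critical path = 5.444 + 5.444 + 0.111 + 1.000 = 12.000; σ = √12.000 = 3.464 days.
Z = (46 − 39) / 3.464 = 2.021
P(T ≤ 46) = Φ(2.021) ≈ 0.978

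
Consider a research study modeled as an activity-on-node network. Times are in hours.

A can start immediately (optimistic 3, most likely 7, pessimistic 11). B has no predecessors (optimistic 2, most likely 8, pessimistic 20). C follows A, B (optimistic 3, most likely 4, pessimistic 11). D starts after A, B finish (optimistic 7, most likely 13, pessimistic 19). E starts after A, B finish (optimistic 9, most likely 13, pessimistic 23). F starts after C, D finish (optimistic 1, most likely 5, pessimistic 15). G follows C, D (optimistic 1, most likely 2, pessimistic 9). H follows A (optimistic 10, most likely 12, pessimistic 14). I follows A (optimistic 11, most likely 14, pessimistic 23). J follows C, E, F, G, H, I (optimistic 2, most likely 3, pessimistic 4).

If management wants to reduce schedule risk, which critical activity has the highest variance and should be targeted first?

B

te_A = (3 + 4·7 + 11)/6 = 42/6 = 7; σ²_A = ((11−3)/6)² = 1.778
te_B = (2 + 4·8 + 20)/6 = 54/6 = 9; σ²_B = ((20−2)/6)² = 9.000
te_C = (3 + 4·4 + 11)/6 = 30/6 = 5; σ²_C = ((11−3)/6)² = 1.778
te_D = (7 + 4·13 + 19)/6 = 78/6 = 13; σ²_D = ((19−7)/6)² = 4.000
te_E = (9 + 4·13 + 23)/6 = 84/6 = 14; σ²_E = ((23−9)/6)² = 5.444
te_F = (1 + 4·5 + 15)/6 = 36/6 = 6; σ²_F = ((15−1)/6)² = 5.444
te_G = (1 + 4·2 + 9)/6 = 18/6 = 3; σ²_G = ((9−1)/6)² = 1.778
te_H = (10 + 4·12 + 14)/6 = 72/6 = 12; σ²_H = ((14−10)/6)² = 0.444
te_I = (11 + 4·14 + 23)/6 = 90/6 = 15; σ²_I = ((23−11)/6)² = 4.000
te_J = (2 + 4·3 + 4)/6 = 18/6 = 3; σ²_J = ((4−2)/6)² = 0.111

Forward pass:
ES_A = 0; EF_A = 7
ES_B = 0; EF_B = 9
ES_C = max(EF_A=7, EF_B=9) = 9; EF_C = 9+5 = 14
ES_D = max(EF_A=7, EF_B=9) = 9; EF_D = 9+13 = 22
ES_E = max(EF_A=7, EF_B=9) = 9; EF_E = 9+14 = 23
ES_F = max(EF_C=14, EF_D=22) = 22; EF_F = 22+6 = 28
ES_G = max(EF_C=14, EF_D=22) = 22; EF_G = 22+3 = 25
ES_H = 7; EF_H = 7+12 = 19
ES_I = 7; EF_I = 7+15 = 22
ES_J = max(EF_C=14, EF_E=23, EF_F=28, EF_G=25, EF_H=19, EF_I=22) = 28; EF_J = 28+3 = 31
Expected project duration μ = 31 hours. Critical path: B → D → F → J.

Variances on critical path: σ²_B=9.000, σ²_D=4.000, σ²_F=5.444, σ²_J=0.111.
Largest is σ²_B = 9.000.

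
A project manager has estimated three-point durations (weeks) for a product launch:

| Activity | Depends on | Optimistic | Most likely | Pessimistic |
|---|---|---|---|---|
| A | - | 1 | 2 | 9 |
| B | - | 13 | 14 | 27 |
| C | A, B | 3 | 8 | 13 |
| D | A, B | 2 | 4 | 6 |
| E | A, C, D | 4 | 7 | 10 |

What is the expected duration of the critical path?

te_A = (1 + 4·2 + 9)/6 = 18/6 = 3
te_B = (13 + 4·14 + 27)/6 = 96/6 = 16
te_C = (3 + 4·8 + 13)/6 = 48/6 = 8
te_D = (2 + 4·4 + 6)/6 = 24/6 = 4
te_E = (4 + 4·7 + 10)/6 = 42/6 = 7

Forward pass:
ES_A = 0; EF_A = 3
ES_B = 0; EF_B = 16
ES_C = max(EF_A=3, EF_B=16) = 16; EF_C = 16+8 = 24
ES_D = max(EF_A=3, EF_B=16) = 16; EF_D = 16+4 = 20
ES_E = max(EF_A=3, EF_C=24, EF_D=20) = 24; EF_E = 24+7 = 31
Expected project duration μ = 31 weeks. Critical path: B → C → E.

31 weeks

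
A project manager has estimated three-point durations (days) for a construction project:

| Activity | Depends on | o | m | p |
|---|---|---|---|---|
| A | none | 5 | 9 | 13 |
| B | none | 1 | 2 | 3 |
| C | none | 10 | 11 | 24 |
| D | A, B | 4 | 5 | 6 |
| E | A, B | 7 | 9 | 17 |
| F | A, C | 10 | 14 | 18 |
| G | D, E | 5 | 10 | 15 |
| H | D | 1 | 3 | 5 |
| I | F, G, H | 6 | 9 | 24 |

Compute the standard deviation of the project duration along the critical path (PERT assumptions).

4.04 days

te_A = (5 + 4·9 + 13)/6 = 54/6 = 9; σ²_A = ((13−5)/6)² = 1.778
te_B = (1 + 4·2 + 3)/6 = 12/6 = 2; σ²_B = ((3−1)/6)² = 0.111
te_C = (10 + 4·11 + 24)/6 = 78/6 = 13; σ²_C = ((24−10)/6)² = 5.444
te_D = (4 + 4·5 + 6)/6 = 30/6 = 5; σ²_D = ((6−4)/6)² = 0.111
te_E = (7 + 4·9 + 17)/6 = 60/6 = 10; σ²_E = ((17−7)/6)² = 2.778
te_F = (10 + 4·14 + 18)/6 = 84/6 = 14; σ²_F = ((18−10)/6)² = 1.778
te_G = (5 + 4·10 + 15)/6 = 60/6 = 10; σ²_G = ((15−5)/6)² = 2.778
te_H = (1 + 4·3 + 5)/6 = 18/6 = 3; σ²_H = ((5−1)/6)² = 0.444
te_I = (6 + 4·9 + 24)/6 = 66/6 = 11; σ²_I = ((24−6)/6)² = 9.000

Forward pass:
ES_A = 0; EF_A = 9
ES_B = 0; EF_B = 2
ES_C = 0; EF_C = 13
ES_D = max(EF_A=9, EF_B=2) = 9; EF_D = 9+5 = 14
ES_E = max(EF_A=9, EF_B=2) = 9; EF_E = 9+10 = 19
ES_F = max(EF_A=9, EF_C=13) = 13; EF_F = 13+14 = 27
ES_G = max(EF_D=14, EF_E=19) = 19; EF_G = 19+10 = 29
ES_H = 14; EF_H = 14+3 = 17
ES_I = max(EF_F=27, EF_G=29, EF_H=17) = 29; EF_I = 29+11 = 40
Expected project duration μ = 40 days. Critical path: A → E → G → I.

Variance along critical path = 1.778 + 2.778 + 2.778 + 9.000 = 16.333
σ = √16.333 = 4.041 days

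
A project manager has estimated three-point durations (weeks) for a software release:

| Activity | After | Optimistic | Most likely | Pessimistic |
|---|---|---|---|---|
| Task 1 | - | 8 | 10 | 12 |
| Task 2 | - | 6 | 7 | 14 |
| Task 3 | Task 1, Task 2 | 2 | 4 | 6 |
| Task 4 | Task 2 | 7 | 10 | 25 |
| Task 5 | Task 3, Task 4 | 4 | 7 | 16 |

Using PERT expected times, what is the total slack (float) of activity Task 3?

6 weeks

te_Task 1 = (8 + 4·10 + 12)/6 = 60/6 = 10
te_Task 2 = (6 + 4·7 + 14)/6 = 48/6 = 8
te_Task 3 = (2 + 4·4 + 6)/6 = 24/6 = 4
te_Task 4 = (7 + 4·10 + 25)/6 = 72/6 = 12
te_Task 5 = (4 + 4·7 + 16)/6 = 48/6 = 8

Forward pass:
ES_Task 1 = 0; EF_Task 1 = 10
ES_Task 2 = 0; EF_Task 2 = 8
ES_Task 3 = max(EF_Task 1=10, EF_Task 2=8) = 10; EF_Task 3 = 10+4 = 14
ES_Task 4 = 8; EF_Task 4 = 8+12 = 20
ES_Task 5 = max(EF_Task 3=14, EF_Task 4=20) = 20; EF_Task 5 = 20+8 = 28
Expected project duration μ = 28 weeks. Critical path: Task 2 → Task 4 → Task 5.

Backward pass:
LF_Task 5 = 28; LS_Task 5 = 28−8 = 20
LF_Task 4 = LS_Task 5 = 20; LS_Task 4 = 20−12 = 8
LF_Task 3 = LS_Task 5 = 20; LS_Task 3 = 20−4 = 16
LF_Task 2 = min(LS_Task 3=16, LS_Task 4=8) = 8; LS_Task 2 = 8−8 = 0
LF_Task 1 = LS_Task 3 = 16; LS_Task 1 = 16−10 = 6
Slack_Task 3 = LS_Task 3 − ES_Task 3 = 16 − 10 = 6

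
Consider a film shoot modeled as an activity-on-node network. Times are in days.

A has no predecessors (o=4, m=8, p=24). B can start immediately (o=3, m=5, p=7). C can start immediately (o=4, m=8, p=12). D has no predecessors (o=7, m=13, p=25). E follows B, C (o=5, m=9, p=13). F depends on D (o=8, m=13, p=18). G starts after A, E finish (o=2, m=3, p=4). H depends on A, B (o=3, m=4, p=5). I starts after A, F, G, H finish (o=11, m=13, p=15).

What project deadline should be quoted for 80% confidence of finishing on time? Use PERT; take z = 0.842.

42.9 days

te_A = (4 + 4·8 + 24)/6 = 60/6 = 10; σ²_A = ((24−4)/6)² = 11.111
te_B = (3 + 4·5 + 7)/6 = 30/6 = 5; σ²_B = ((7−3)/6)² = 0.444
te_C = (4 + 4·8 + 12)/6 = 48/6 = 8; σ²_C = ((12−4)/6)² = 1.778
te_D = (7 + 4·13 + 25)/6 = 84/6 = 14; σ²_D = ((25−7)/6)² = 9.000
te_E = (5 + 4·9 + 13)/6 = 54/6 = 9; σ²_E = ((13−5)/6)² = 1.778
te_F = (8 + 4·13 + 18)/6 = 78/6 = 13; σ²_F = ((18−8)/6)² = 2.778
te_G = (2 + 4·3 + 4)/6 = 18/6 = 3; σ²_G = ((4−2)/6)² = 0.111
te_H = (3 + 4·4 + 5)/6 = 24/6 = 4; σ²_H = ((5−3)/6)² = 0.111
te_I = (11 + 4·13 + 15)/6 = 78/6 = 13; σ²_I = ((15−11)/6)² = 0.444

Forward pass:
ES_A = 0; EF_A = 10
ES_B = 0; EF_B = 5
ES_C = 0; EF_C = 8
ES_D = 0; EF_D = 14
ES_E = max(EF_B=5, EF_C=8) = 8; EF_E = 8+9 = 17
ES_F = 14; EF_F = 14+13 = 27
ES_G = max(EF_A=10, EF_E=17) = 17; EF_G = 17+3 = 20
ES_H = max(EF_A=10, EF_B=5) = 10; EF_H = 10+4 = 14
ES_I = max(EF_A=10, EF_F=27, EF_G=20, EF_H=14) = 27; EF_I = 27+13 = 40
Expected project duration μ = 40 days. Critical path: D → F → I.

Variance along critical path = 9.000 + 2.778 + 0.444 = 12.222; σ = 3.496 days.
D = μ + z·σ = 40 + 0.842·3.496 = 42.9 days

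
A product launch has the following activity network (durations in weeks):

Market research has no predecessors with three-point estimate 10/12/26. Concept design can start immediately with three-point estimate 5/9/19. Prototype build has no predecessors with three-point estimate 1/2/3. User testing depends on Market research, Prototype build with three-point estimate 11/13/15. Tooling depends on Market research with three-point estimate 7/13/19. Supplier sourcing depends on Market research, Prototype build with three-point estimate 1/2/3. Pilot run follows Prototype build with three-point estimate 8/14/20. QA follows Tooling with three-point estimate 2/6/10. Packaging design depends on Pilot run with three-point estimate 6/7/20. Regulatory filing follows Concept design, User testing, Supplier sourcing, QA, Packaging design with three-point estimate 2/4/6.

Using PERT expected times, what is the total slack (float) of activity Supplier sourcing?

17 weeks

te_Market research = (10 + 4·12 + 26)/6 = 84/6 = 14
te_Concept design = (5 + 4·9 + 19)/6 = 60/6 = 10
te_Prototype build = (1 + 4·2 + 3)/6 = 12/6 = 2
te_User testing = (11 + 4·13 + 15)/6 = 78/6 = 13
te_Tooling = (7 + 4·13 + 19)/6 = 78/6 = 13
te_Supplier sourcing = (1 + 4·2 + 3)/6 = 12/6 = 2
te_Pilot run = (8 + 4·14 + 20)/6 = 84/6 = 14
te_QA = (2 + 4·6 + 10)/6 = 36/6 = 6
te_Packaging design = (6 + 4·7 + 20)/6 = 54/6 = 9
te_Regulatory filing = (2 + 4·4 + 6)/6 = 24/6 = 4

Forward pass:
ES_Market research = 0; EF_Market research = 14
ES_Concept design = 0; EF_Concept design = 10
ES_Prototype build = 0; EF_Prototype build = 2
ES_User testing = max(EF_Market research=14, EF_Prototype build=2) = 14; EF_User testing = 14+13 = 27
ES_Tooling = 14; EF_Tooling = 14+13 = 27
ES_Supplier sourcing = max(EF_Market research=14, EF_Prototype build=2) = 14; EF_Supplier sourcing = 14+2 = 16
ES_Pilot run = 2; EF_Pilot run = 2+14 = 16
ES_QA = 27; EF_QA = 27+6 = 33
ES_Packaging design = 16; EF_Packaging design = 16+9 = 25
ES_Regulatory filing = max(EF_Concept design=10, EF_User testing=27, EF_Supplier sourcing=16, EF_QA=33, EF_Packaging design=25) = 33; EF_Regulatory filing = 33+4 = 37
Expected project duration μ = 37 weeks. Critical path: Market research → Tooling → QA → Regulatory filing.

Backward pass:
LF_Regulatory filing = 37; LS_Regulatory filing = 37−4 = 33
LF_Packaging design = LS_Regulatory filing = 33; LS_Packaging design = 33−9 = 24
LF_QA = LS_Regulatory filing = 33; LS_QA = 33−6 = 27
LF_Pilot run = LS_Packaging design = 24; LS_Pilot run = 24−14 = 10
LF_Supplier sourcing = LS_Regulatory filing = 33; LS_Supplier sourcing = 33−2 = 31
LF_Tooling = LS_QA = 27; LS_Tooling = 27−13 = 14
LF_User testing = LS_Regulatory filing = 33; LS_User testing = 33−13 = 20
LF_Prototype build = min(LS_User testing=20, LS_Supplier sourcing=31, LS_Pilot run=10) = 10; LS_Prototype build = 10−2 = 8
LF_Concept design = LS_Regulatory filing = 33; LS_Concept design = 33−10 = 23
LF_Market research = min(LS_User testing=20, LS_Tooling=14, LS_Supplier sourcing=31) = 14; LS_Market research = 14−14 = 0
Slack_Supplier sourcing = LS_Supplier sourcing − ES_Supplier sourcing = 31 − 14 = 17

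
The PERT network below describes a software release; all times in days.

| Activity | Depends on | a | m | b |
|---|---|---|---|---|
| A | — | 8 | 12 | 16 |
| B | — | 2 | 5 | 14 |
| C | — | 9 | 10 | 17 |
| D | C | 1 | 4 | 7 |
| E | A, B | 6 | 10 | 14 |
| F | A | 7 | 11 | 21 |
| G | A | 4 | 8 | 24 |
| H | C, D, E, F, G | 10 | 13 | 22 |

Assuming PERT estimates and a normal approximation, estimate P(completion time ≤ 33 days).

0.068

te_A = (8 + 4·12 + 16)/6 = 72/6 = 12; σ²_A = ((16−8)/6)² = 1.778
te_B = (2 + 4·5 + 14)/6 = 36/6 = 6; σ²_B = ((14−2)/6)² = 4.000
te_C = (9 + 4·10 + 17)/6 = 66/6 = 11; σ²_C = ((17−9)/6)² = 1.778
te_D = (1 + 4·4 + 7)/6 = 24/6 = 4; σ²_D = ((7−1)/6)² = 1.000
te_E = (6 + 4·10 + 14)/6 = 60/6 = 10; σ²_E = ((14−6)/6)² = 1.778
te_F = (7 + 4·11 + 21)/6 = 72/6 = 12; σ²_F = ((21−7)/6)² = 5.444
te_G = (4 + 4·8 + 24)/6 = 60/6 = 10; σ²_G = ((24−4)/6)² = 11.111
te_H = (10 + 4·13 + 22)/6 = 84/6 = 14; σ²_H = ((22−10)/6)² = 4.000

Forward pass:
ES_A = 0; EF_A = 12
ES_B = 0; EF_B = 6
ES_C = 0; EF_C = 11
ES_D = 11; EF_D = 11+4 = 15
ES_E = max(EF_A=12, EF_B=6) = 12; EF_E = 12+10 = 22
ES_F = 12; EF_F = 12+12 = 24
ES_G = 12; EF_G = 12+10 = 22
ES_H = max(EF_C=11, EF_D=15, EF_E=22, EF_F=24, EF_G=22) = 24; EF_H = 24+14 = 38
Expected project duration μ = 38 days. Critical path: A → F → H.

Variance along critical path = 1.778 + 5.444 + 4.000 = 11.222; σ = √11.222 = 3.350 days.
Z = (33 − 38) / 3.350 = -1.493
P(T ≤ 33) = Φ(-1.493) ≈ 0.068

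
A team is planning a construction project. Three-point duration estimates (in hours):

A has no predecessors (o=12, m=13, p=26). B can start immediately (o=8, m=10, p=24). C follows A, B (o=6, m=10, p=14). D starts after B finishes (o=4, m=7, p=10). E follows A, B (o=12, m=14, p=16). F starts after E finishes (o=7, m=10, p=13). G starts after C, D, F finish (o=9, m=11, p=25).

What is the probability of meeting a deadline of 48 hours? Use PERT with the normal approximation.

0.143

te_A = (12 + 4·13 + 26)/6 = 90/6 = 15; σ²_A = ((26−12)/6)² = 5.444
te_B = (8 + 4·10 + 24)/6 = 72/6 = 12; σ²_B = ((24−8)/6)² = 7.111
te_C = (6 + 4·10 + 14)/6 = 60/6 = 10; σ²_C = ((14−6)/6)² = 1.778
te_D = (4 + 4·7 + 10)/6 = 42/6 = 7; σ²_D = ((10−4)/6)² = 1.000
te_E = (12 + 4·14 + 16)/6 = 84/6 = 14; σ²_E = ((16−12)/6)² = 0.444
te_F = (7 + 4·10 + 13)/6 = 60/6 = 10; σ²_F = ((13−7)/6)² = 1.000
te_G = (9 + 4·11 + 25)/6 = 78/6 = 13; σ²_G = ((25−9)/6)² = 7.111

Forward pass:
ES_A = 0; EF_A = 15
ES_B = 0; EF_B = 12
ES_C = max(EF_A=15, EF_B=12) = 15; EF_C = 15+10 = 25
ES_D = 12; EF_D = 12+7 = 19
ES_E = max(EF_A=15, EF_B=12) = 15; EF_E = 15+14 = 29
ES_F = 29; EF_F = 29+10 = 39
ES_G = max(EF_C=25, EF_D=19, EF_F=39) = 39; EF_G = 39+13 = 52
Expected project duration μ = 52 hours. Critical path: A → E → F → G.

Variance along critical path = 5.444 + 0.444 + 1.000 + 7.111 = 14.000; σ = √14.000 = 3.742 hours.
Z = (48 − 52) / 3.742 = -1.069
P(T ≤ 48) = Φ(-1.069) ≈ 0.143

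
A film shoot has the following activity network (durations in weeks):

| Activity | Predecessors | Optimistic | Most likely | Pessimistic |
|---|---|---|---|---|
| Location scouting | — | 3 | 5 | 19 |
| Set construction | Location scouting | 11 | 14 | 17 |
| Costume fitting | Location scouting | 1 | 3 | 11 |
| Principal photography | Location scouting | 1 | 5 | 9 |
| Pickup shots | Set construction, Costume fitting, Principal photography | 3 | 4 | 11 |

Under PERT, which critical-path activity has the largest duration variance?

Location scouting

te_Location scouting = (3 + 4·5 + 19)/6 = 42/6 = 7; σ²_Location scouting = ((19−3)/6)² = 7.111
te_Set construction = (11 + 4·14 + 17)/6 = 84/6 = 14; σ²_Set construction = ((17−11)/6)² = 1.000
te_Costume fitting = (1 + 4·3 + 11)/6 = 24/6 = 4; σ²_Costume fitting = ((11−1)/6)² = 2.778
te_Principal photography = (1 + 4·5 + 9)/6 = 30/6 = 5; σ²_Principal photography = ((9−1)/6)² = 1.778
te_Pickup shots = (3 + 4·4 + 11)/6 = 30/6 = 5; σ²_Pickup shots = ((11−3)/6)² = 1.778

Forward pass:
ES_Location scouting = 0; EF_Location scouting = 7
ES_Set construction = 7; EF_Set construction = 7+14 = 21
ES_Costume fitting = 7; EF_Costume fitting = 7+4 = 11
ES_Principal photography = 7; EF_Principal photography = 7+5 = 12
ES_Pickup shots = max(EF_Set construction=21, EF_Costume fitting=11, EF_Principal photography=12) = 21; EF_Pickup shots = 21+5 = 26
Expected project duration μ = 26 weeks. Critical path: Location scouting → Set construction → Pickup shots.

Variances on critical path: σ²_Location scouting=7.111, σ²_Set construction=1.000, σ²_Pickup shots=1.778.
Largest is σ²_Location scouting = 7.111.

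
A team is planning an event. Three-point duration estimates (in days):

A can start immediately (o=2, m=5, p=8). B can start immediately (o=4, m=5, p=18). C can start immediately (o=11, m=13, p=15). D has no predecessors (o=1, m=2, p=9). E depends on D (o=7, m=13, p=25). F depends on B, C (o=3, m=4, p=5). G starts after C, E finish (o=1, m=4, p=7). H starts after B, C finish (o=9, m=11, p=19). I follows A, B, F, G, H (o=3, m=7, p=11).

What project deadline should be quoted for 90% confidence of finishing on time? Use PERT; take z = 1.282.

te_A = (2 + 4·5 + 8)/6 = 30/6 = 5; σ²_A = ((8−2)/6)² = 1.000
te_B = (4 + 4·5 + 18)/6 = 42/6 = 7; σ²_B = ((18−4)/6)² = 5.444
te_C = (11 + 4·13 + 15)/6 = 78/6 = 13; σ²_C = ((15−11)/6)² = 0.444
te_D = (1 + 4·2 + 9)/6 = 18/6 = 3; σ²_D = ((9−1)/6)² = 1.778
te_E = (7 + 4·13 + 25)/6 = 84/6 = 14; σ²_E = ((25−7)/6)² = 9.000
te_F = (3 + 4·4 + 5)/6 = 24/6 = 4; σ²_F = ((5−3)/6)² = 0.111
te_G = (1 + 4·4 + 7)/6 = 24/6 = 4; σ²_G = ((7−1)/6)² = 1.000
te_H = (9 + 4·11 + 19)/6 = 72/6 = 12; σ²_H = ((19−9)/6)² = 2.778
te_I = (3 + 4·7 + 11)/6 = 42/6 = 7; σ²_I = ((11−3)/6)² = 1.778

Forward pass:
ES_A = 0; EF_A = 5
ES_B = 0; EF_B = 7
ES_C = 0; EF_C = 13
ES_D = 0; EF_D = 3
ES_E = 3; EF_E = 3+14 = 17
ES_F = max(EF_B=7, EF_C=13) = 13; EF_F = 13+4 = 17
ES_G = max(EF_C=13, EF_E=17) = 17; EF_G = 17+4 = 21
ES_H = max(EF_B=7, EF_C=13) = 13; EF_H = 13+12 = 25
ES_I = max(EF_A=5, EF_B=7, EF_F=17, EF_G=21, EF_H=25) = 25; EF_I = 25+7 = 32
Expected project duration μ = 32 days. Critical path: C → H → I.

Variance along critical path = 0.444 + 2.778 + 1.778 = 5.000; σ = 2.236 days.
D = μ + z·σ = 32 + 1.282·2.236 = 34.9 days

34.9 days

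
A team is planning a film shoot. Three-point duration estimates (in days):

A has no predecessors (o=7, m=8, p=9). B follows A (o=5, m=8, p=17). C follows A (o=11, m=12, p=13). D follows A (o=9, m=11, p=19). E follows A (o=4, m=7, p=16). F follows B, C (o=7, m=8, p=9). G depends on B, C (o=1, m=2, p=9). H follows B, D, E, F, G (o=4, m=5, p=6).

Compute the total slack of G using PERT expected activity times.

5 days

te_A = (7 + 4·8 + 9)/6 = 48/6 = 8
te_B = (5 + 4·8 + 17)/6 = 54/6 = 9
te_C = (11 + 4·12 + 13)/6 = 72/6 = 12
te_D = (9 + 4·11 + 19)/6 = 72/6 = 12
te_E = (4 + 4·7 + 16)/6 = 48/6 = 8
te_F = (7 + 4·8 + 9)/6 = 48/6 = 8
te_G = (1 + 4·2 + 9)/6 = 18/6 = 3
te_H = (4 + 4·5 + 6)/6 = 30/6 = 5

Forward pass:
ES_A = 0; EF_A = 8
ES_B = 8; EF_B = 8+9 = 17
ES_C = 8; EF_C = 8+12 = 20
ES_D = 8; EF_D = 8+12 = 20
ES_E = 8; EF_E = 8+8 = 16
ES_F = max(EF_B=17, EF_C=20) = 20; EF_F = 20+8 = 28
ES_G = max(EF_B=17, EF_C=20) = 20; EF_G = 20+3 = 23
ES_H = max(EF_B=17, EF_D=20, EF_E=16, EF_F=28, EF_G=23) = 28; EF_H = 28+5 = 33
Expected project duration μ = 33 days. Critical path: A → C → F → H.

Backward pass:
LF_H = 33; LS_H = 33−5 = 28
LF_G = LS_H = 28; LS_G = 28−3 = 25
LF_F = LS_H = 28; LS_F = 28−8 = 20
LF_E = LS_H = 28; LS_E = 28−8 = 20
LF_D = LS_H = 28; LS_D = 28−12 = 16
LF_C = min(LS_F=20, LS_G=25) = 20; LS_C = 20−12 = 8
LF_B = min(LS_F=20, LS_G=25, LS_H=28) = 20; LS_B = 20−9 = 11
LF_A = min(LS_B=11, LS_C=8, LS_D=16, LS_E=20) = 8; LS_A = 8−8 = 0
Slack_G = LS_G − ES_G = 25 − 20 = 5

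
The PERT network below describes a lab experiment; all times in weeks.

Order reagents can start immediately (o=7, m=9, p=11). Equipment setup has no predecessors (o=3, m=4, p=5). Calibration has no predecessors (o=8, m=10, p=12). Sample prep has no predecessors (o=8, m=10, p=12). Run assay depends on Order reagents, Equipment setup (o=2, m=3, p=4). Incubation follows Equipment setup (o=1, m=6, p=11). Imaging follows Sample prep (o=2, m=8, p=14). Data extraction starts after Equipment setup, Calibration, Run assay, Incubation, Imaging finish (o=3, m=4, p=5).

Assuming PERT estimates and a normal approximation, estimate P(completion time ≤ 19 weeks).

te_Order reagents = (7 + 4·9 + 11)/6 = 54/6 = 9; σ²_Order reagents = ((11−7)/6)² = 0.444
te_Equipment setup = (3 + 4·4 + 5)/6 = 24/6 = 4; σ²_Equipment setup = ((5−3)/6)² = 0.111
te_Calibration = (8 + 4·10 + 12)/6 = 60/6 = 10; σ²_Calibration = ((12−8)/6)² = 0.444
te_Sample prep = (8 + 4·10 + 12)/6 = 60/6 = 10; σ²_Sample prep = ((12−8)/6)² = 0.444
te_Run assay = (2 + 4·3 + 4)/6 = 18/6 = 3; σ²_Run assay = ((4−2)/6)² = 0.111
te_Incubation = (1 + 4·6 + 11)/6 = 36/6 = 6; σ²_Incubation = ((11−1)/6)² = 2.778
te_Imaging = (2 + 4·8 + 14)/6 = 48/6 = 8; σ²_Imaging = ((14−2)/6)² = 4.000
te_Data extraction = (3 + 4·4 + 5)/6 = 24/6 = 4; σ²_Data extraction = ((5−3)/6)² = 0.111

Forward pass:
ES_Order reagents = 0; EF_Order reagents = 9
ES_Equipment setup = 0; EF_Equipment setup = 4
ES_Calibration = 0; EF_Calibration = 10
ES_Sample prep = 0; EF_Sample prep = 10
ES_Run assay = max(EF_Order reagents=9, EF_Equipment setup=4) = 9; EF_Run assay = 9+3 = 12
ES_Incubation = 4; EF_Incubation = 4+6 = 10
ES_Imaging = 10; EF_Imaging = 10+8 = 18
ES_Data extraction = max(EF_Equipment setup=4, EF_Calibration=10, EF_Run assay=12, EF_Incubation=10, EF_Imaging=18) = 18; EF_Data extraction = 18+4 = 22
Expected project duration μ = 22 weeks. Critical path: Sample prep → Imaging → Data extraction.

Variance along critical path = 0.444 + 4.000 + 0.111 = 4.556; σ = √4.556 = 2.134 weeks.
Z = (19 − 22) / 2.134 = -1.406
P(T ≤ 19) = Φ(-1.406) ≈ 0.080

0.080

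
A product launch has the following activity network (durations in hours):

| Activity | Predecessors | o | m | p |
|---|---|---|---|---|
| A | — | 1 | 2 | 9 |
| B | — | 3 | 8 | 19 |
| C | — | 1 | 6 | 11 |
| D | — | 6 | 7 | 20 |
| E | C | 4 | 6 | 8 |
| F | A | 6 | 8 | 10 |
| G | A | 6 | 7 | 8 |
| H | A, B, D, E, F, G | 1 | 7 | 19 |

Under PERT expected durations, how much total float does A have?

1 hours

te_A = (1 + 4·2 + 9)/6 = 18/6 = 3
te_B = (3 + 4·8 + 19)/6 = 54/6 = 9
te_C = (1 + 4·6 + 11)/6 = 36/6 = 6
te_D = (6 + 4·7 + 20)/6 = 54/6 = 9
te_E = (4 + 4·6 + 8)/6 = 36/6 = 6
te_F = (6 + 4·8 + 10)/6 = 48/6 = 8
te_G = (6 + 4·7 + 8)/6 = 42/6 = 7
te_H = (1 + 4·7 + 19)/6 = 48/6 = 8

Forward pass:
ES_A = 0; EF_A = 3
ES_B = 0; EF_B = 9
ES_C = 0; EF_C = 6
ES_D = 0; EF_D = 9
ES_E = 6; EF_E = 6+6 = 12
ES_F = 3; EF_F = 3+8 = 11
ES_G = 3; EF_G = 3+7 = 10
ES_H = max(EF_A=3, EF_B=9, EF_D=9, EF_E=12, EF_F=11, EF_G=10) = 12; EF_H = 12+8 = 20
Expected project duration μ = 20 hours. Critical path: C → E → H.

Backward pass:
LF_H = 20; LS_H = 20−8 = 12
LF_G = LS_H = 12; LS_G = 12−7 = 5
LF_F = LS_H = 12; LS_F = 12−8 = 4
LF_E = LS_H = 12; LS_E = 12−6 = 6
LF_D = LS_H = 12; LS_D = 12−9 = 3
LF_C = LS_E = 6; LS_C = 6−6 = 0
LF_B = LS_H = 12; LS_B = 12−9 = 3
LF_A = min(LS_F=4, LS_G=5, LS_H=12) = 4; LS_A = 4−3 = 1
Slack_A = LS_A − ES_A = 1 − 0 = 1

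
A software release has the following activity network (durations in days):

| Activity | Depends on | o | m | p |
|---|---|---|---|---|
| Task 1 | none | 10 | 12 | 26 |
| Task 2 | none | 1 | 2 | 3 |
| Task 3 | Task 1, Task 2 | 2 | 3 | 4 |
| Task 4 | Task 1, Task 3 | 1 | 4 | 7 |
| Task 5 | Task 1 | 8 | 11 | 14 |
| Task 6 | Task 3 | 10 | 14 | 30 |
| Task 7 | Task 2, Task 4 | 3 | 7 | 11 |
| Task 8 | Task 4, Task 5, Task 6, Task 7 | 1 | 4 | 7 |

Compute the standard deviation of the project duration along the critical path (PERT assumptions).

te_Task 1 = (10 + 4·12 + 26)/6 = 84/6 = 14; σ²_Task 1 = ((26−10)/6)² = 7.111
te_Task 2 = (1 + 4·2 + 3)/6 = 12/6 = 2; σ²_Task 2 = ((3−1)/6)² = 0.111
te_Task 3 = (2 + 4·3 + 4)/6 = 18/6 = 3; σ²_Task 3 = ((4−2)/6)² = 0.111
te_Task 4 = (1 + 4·4 + 7)/6 = 24/6 = 4; σ²_Task 4 = ((7−1)/6)² = 1.000
te_Task 5 = (8 + 4·11 + 14)/6 = 66/6 = 11; σ²_Task 5 = ((14−8)/6)² = 1.000
te_Task 6 = (10 + 4·14 + 30)/6 = 96/6 = 16; σ²_Task 6 = ((30−10)/6)² = 11.111
te_Task 7 = (3 + 4·7 + 11)/6 = 42/6 = 7; σ²_Task 7 = ((11−3)/6)² = 1.778
te_Task 8 = (1 + 4·4 + 7)/6 = 24/6 = 4; σ²_Task 8 = ((7−1)/6)² = 1.000

Forward pass:
ES_Task 1 = 0; EF_Task 1 = 14
ES_Task 2 = 0; EF_Task 2 = 2
ES_Task 3 = max(EF_Task 1=14, EF_Task 2=2) = 14; EF_Task 3 = 14+3 = 17
ES_Task 4 = max(EF_Task 1=14, EF_Task 3=17) = 17; EF_Task 4 = 17+4 = 21
ES_Task 5 = 14; EF_Task 5 = 14+11 = 25
ES_Task 6 = 17; EF_Task 6 = 17+16 = 33
ES_Task 7 = max(EF_Task 2=2, EF_Task 4=21) = 21; EF_Task 7 = 21+7 = 28
ES_Task 8 = max(EF_Task 4=21, EF_Task 5=25, EF_Task 6=33, EF_Task 7=28) = 33; EF_Task 8 = 33+4 = 37
Expected project duration μ = 37 days. Critical path: Task 1 → Task 3 → Task 6 → Task 8.

Variance along critical path = 7.111 + 0.111 + 11.111 + 1.000 = 19.333
σ = √19.333 = 4.397 days

4.40 days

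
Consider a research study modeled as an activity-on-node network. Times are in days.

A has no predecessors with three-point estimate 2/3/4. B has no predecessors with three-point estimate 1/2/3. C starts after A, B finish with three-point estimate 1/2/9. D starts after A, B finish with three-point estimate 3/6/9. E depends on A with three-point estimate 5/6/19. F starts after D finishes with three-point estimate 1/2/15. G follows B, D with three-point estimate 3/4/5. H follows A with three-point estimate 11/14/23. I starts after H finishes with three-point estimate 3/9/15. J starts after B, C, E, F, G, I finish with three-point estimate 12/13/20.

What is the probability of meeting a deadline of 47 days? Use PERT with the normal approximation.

te_A = (2 + 4·3 + 4)/6 = 18/6 = 3; σ²_A = ((4−2)/6)² = 0.111
te_B = (1 + 4·2 + 3)/6 = 12/6 = 2; σ²_B = ((3−1)/6)² = 0.111
te_C = (1 + 4·2 + 9)/6 = 18/6 = 3; σ²_C = ((9−1)/6)² = 1.778
te_D = (3 + 4·6 + 9)/6 = 36/6 = 6; σ²_D = ((9−3)/6)² = 1.000
te_E = (5 + 4·6 + 19)/6 = 48/6 = 8; σ²_E = ((19−5)/6)² = 5.444
te_F = (1 + 4·2 + 15)/6 = 24/6 = 4; σ²_F = ((15−1)/6)² = 5.444
te_G = (3 + 4·4 + 5)/6 = 24/6 = 4; σ²_G = ((5−3)/6)² = 0.111
te_H = (11 + 4·14 + 23)/6 = 90/6 = 15; σ²_H = ((23−11)/6)² = 4.000
te_I = (3 + 4·9 + 15)/6 = 54/6 = 9; σ²_I = ((15−3)/6)² = 4.000
te_J = (12 + 4·13 + 20)/6 = 84/6 = 14; σ²_J = ((20−12)/6)² = 1.778

Forward pass:
ES_A = 0; EF_A = 3
ES_B = 0; EF_B = 2
ES_C = max(EF_A=3, EF_B=2) = 3; EF_C = 3+3 = 6
ES_D = max(EF_A=3, EF_B=2) = 3; EF_D = 3+6 = 9
ES_E = 3; EF_E = 3+8 = 11
ES_F = 9; EF_F = 9+4 = 13
ES_G = max(EF_B=2, EF_D=9) = 9; EF_G = 9+4 = 13
ES_H = 3; EF_H = 3+15 = 18
ES_I = 18; EF_I = 18+9 = 27
ES_J = max(EF_B=2, EF_C=6, EF_E=11, EF_F=13, EF_G=13, EF_I=27) = 27; EF_J = 27+14 = 41
Expected project duration μ = 41 days. Critical path: A → H → I → J.

Variance along critical path = 0.111 + 4.000 + 4.000 + 1.778 = 9.889; σ = √9.889 = 3.145 days.
Z = (47 − 41) / 3.145 = 1.908
P(T ≤ 47) = Φ(1.908) ≈ 0.972

0.972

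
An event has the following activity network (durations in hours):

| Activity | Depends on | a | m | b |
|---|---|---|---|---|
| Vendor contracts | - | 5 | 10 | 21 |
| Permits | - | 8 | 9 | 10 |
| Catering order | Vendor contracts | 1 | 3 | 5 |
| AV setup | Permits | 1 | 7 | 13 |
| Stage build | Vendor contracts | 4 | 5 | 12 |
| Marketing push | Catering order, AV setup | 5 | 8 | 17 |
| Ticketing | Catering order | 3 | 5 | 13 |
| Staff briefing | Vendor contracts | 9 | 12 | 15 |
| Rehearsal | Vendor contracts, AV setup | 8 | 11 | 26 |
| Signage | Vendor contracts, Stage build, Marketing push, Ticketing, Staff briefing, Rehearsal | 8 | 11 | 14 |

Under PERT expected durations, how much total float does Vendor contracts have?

te_Vendor contracts = (5 + 4·10 + 21)/6 = 66/6 = 11
te_Permits = (8 + 4·9 + 10)/6 = 54/6 = 9
te_Catering order = (1 + 4·3 + 5)/6 = 18/6 = 3
te_AV setup = (1 + 4·7 + 13)/6 = 42/6 = 7
te_Stage build = (4 + 4·5 + 12)/6 = 36/6 = 6
te_Marketing push = (5 + 4·8 + 17)/6 = 54/6 = 9
te_Ticketing = (3 + 4·5 + 13)/6 = 36/6 = 6
te_Staff briefing = (9 + 4·12 + 15)/6 = 72/6 = 12
te_Rehearsal = (8 + 4·11 + 26)/6 = 78/6 = 13
te_Signage = (8 + 4·11 + 14)/6 = 66/6 = 11

Forward pass:
ES_Vendor contracts = 0; EF_Vendor contracts = 11
ES_Permits = 0; EF_Permits = 9
ES_Catering order = 11; EF_Catering order = 11+3 = 14
ES_AV setup = 9; EF_AV setup = 9+7 = 16
ES_Stage build = 11; EF_Stage build = 11+6 = 17
ES_Marketing push = max(EF_Catering order=14, EF_AV setup=16) = 16; EF_Marketing push = 16+9 = 25
ES_Ticketing = 14; EF_Ticketing = 14+6 = 20
ES_Staff briefing = 11; EF_Staff briefing = 11+12 = 23
ES_Rehearsal = max(EF_Vendor contracts=11, EF_AV setup=16) = 16; EF_Rehearsal = 16+13 = 29
ES_Signage = max(EF_Vendor contracts=11, EF_Stage build=17, EF_Marketing push=25, EF_Ticketing=20, EF_Staff briefing=23, EF_Rehearsal=29) = 29; EF_Signage = 29+11 = 40
Expected project duration μ = 40 hours. Critical path: Permits → AV setup → Rehearsal → Signage.

Backward pass:
LF_Signage = 40; LS_Signage = 40−11 = 29
LF_Rehearsal = LS_Signage = 29; LS_Rehearsal = 29−13 = 16
LF_Staff briefing = LS_Signage = 29; LS_Staff briefing = 29−12 = 17
LF_Ticketing = LS_Signage = 29; LS_Ticketing = 29−6 = 23
LF_Marketing push = LS_Signage = 29; LS_Marketing push = 29−9 = 20
LF_Stage build = LS_Signage = 29; LS_Stage build = 29−6 = 23
LF_AV setup = min(LS_Marketing push=20, LS_Rehearsal=16) = 16; LS_AV setup = 16−7 = 9
LF_Catering order = min(LS_Marketing push=20, LS_Ticketing=23) = 20; LS_Catering order = 20−3 = 17
LF_Permits = LS_AV setup = 9; LS_Permits = 9−9 = 0
LF_Vendor contracts = min(LS_Catering order=17, LS_Stage build=23, LS_Staff briefing=17, LS_Rehearsal=16, LS_Signage=29) = 16; LS_Vendor contracts = 16−11 = 5
Slack_Vendor contracts = LS_Vendor contracts − ES_Vendor contracts = 5 − 0 = 5

5 hours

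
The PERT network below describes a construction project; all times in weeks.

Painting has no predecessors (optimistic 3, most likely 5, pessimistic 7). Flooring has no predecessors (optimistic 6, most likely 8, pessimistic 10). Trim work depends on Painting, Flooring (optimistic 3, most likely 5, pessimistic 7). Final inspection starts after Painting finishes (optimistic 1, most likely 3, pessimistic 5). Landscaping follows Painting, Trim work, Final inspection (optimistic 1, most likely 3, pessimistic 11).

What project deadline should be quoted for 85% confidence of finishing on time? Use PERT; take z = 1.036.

19.0 weeks

te_Painting = (3 + 4·5 + 7)/6 = 30/6 = 5; σ²_Painting = ((7−3)/6)² = 0.444
te_Flooring = (6 + 4·8 + 10)/6 = 48/6 = 8; σ²_Flooring = ((10−6)/6)² = 0.444
te_Trim work = (3 + 4·5 + 7)/6 = 30/6 = 5; σ²_Trim work = ((7−3)/6)² = 0.444
te_Final inspection = (1 + 4·3 + 5)/6 = 18/6 = 3; σ²_Final inspection = ((5−1)/6)² = 0.444
te_Landscaping = (1 + 4·3 + 11)/6 = 24/6 = 4; σ²_Landscaping = ((11−1)/6)² = 2.778

Forward pass:
ES_Painting = 0; EF_Painting = 5
ES_Flooring = 0; EF_Flooring = 8
ES_Trim work = max(EF_Painting=5, EF_Flooring=8) = 8; EF_Trim work = 8+5 = 13
ES_Final inspection = 5; EF_Final inspection = 5+3 = 8
ES_Landscaping = max(EF_Painting=5, EF_Trim work=13, EF_Final inspection=8) = 13; EF_Landscaping = 13+4 = 17
Expected project duration μ = 17 weeks. Critical path: Flooring → Trim work → Landscaping.

Variance along critical path = 0.444 + 0.444 + 2.778 = 3.667; σ = 1.915 weeks.
D = μ + z·σ = 17 + 1.036·1.915 = 19.0 weeks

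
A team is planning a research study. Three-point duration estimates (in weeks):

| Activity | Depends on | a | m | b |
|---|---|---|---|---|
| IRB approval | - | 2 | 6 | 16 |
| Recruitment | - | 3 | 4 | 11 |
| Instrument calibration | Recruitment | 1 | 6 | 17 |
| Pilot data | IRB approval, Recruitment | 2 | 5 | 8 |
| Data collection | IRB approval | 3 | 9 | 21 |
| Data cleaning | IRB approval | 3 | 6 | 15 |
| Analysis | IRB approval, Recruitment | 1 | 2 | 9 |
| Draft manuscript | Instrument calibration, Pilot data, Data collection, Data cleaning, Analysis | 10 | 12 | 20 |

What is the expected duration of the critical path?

30 weeks

te_IRB approval = (2 + 4·6 + 16)/6 = 42/6 = 7
te_Recruitment = (3 + 4·4 + 11)/6 = 30/6 = 5
te_Instrument calibration = (1 + 4·6 + 17)/6 = 42/6 = 7
te_Pilot data = (2 + 4·5 + 8)/6 = 30/6 = 5
te_Data collection = (3 + 4·9 + 21)/6 = 60/6 = 10
te_Data cleaning = (3 + 4·6 + 15)/6 = 42/6 = 7
te_Analysis = (1 + 4·2 + 9)/6 = 18/6 = 3
te_Draft manuscript = (10 + 4·12 + 20)/6 = 78/6 = 13

Forward pass:
ES_IRB approval = 0; EF_IRB approval = 7
ES_Recruitment = 0; EF_Recruitment = 5
ES_Instrument calibration = 5; EF_Instrument calibration = 5+7 = 12
ES_Pilot data = max(EF_IRB approval=7, EF_Recruitment=5) = 7; EF_Pilot data = 7+5 = 12
ES_Data collection = 7; EF_Data collection = 7+10 = 17
ES_Data cleaning = 7; EF_Data cleaning = 7+7 = 14
ES_Analysis = max(EF_IRB approval=7, EF_Recruitment=5) = 7; EF_Analysis = 7+3 = 10
ES_Draft manuscript = max(EF_Instrument calibration=12, EF_Pilot data=12, EF_Data collection=17, EF_Data cleaning=14, EF_Analysis=10) = 17; EF_Draft manuscript = 17+13 = 30
Expected project duration μ = 30 weeks. Critical path: IRB approval → Data collection → Draft manuscript.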